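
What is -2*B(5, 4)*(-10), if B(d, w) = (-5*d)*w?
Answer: -2000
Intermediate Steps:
B(d, w) = -5*d*w
-2*B(5, 4)*(-10) = -(-10)*5*4*(-10) = -2*(-100)*(-10) = 200*(-10) = -2000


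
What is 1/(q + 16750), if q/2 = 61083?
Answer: 1/138916 ≈ 7.1986e-6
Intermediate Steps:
q = 122166 (q = 2*61083 = 122166)
1/(q + 16750) = 1/(122166 + 16750) = 1/138916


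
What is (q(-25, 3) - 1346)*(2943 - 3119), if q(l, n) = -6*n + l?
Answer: 244464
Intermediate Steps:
q(l, n) = l - 6*n
(q(-25, 3) - 1346)*(2943 - 3119) = ((-25 - 6*3) - 1346)*(2943 - 3119) = ((-25 - 18) - 1346)*(-176) = (-43 - 1346)*(-176) = -1389*(-176) = 244464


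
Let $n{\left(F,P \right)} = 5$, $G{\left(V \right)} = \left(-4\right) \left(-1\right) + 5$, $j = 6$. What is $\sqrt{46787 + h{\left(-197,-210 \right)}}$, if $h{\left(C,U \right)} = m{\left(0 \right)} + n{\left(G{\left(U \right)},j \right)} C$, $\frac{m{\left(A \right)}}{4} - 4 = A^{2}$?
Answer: $\sqrt{45818} \approx 214.05$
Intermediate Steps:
$m{\left(A \right)} = 16 + 4 A^{2}$
$G{\left(V \right)} = 9$ ($G{\left(V \right)} = 4 + 5 = 9$)
$h{\left(C,U \right)} = 16 + 5 C$ ($h{\left(C,U \right)} = \left(16 + 4 \cdot 0^{2}\right) + 5 C = \left(16 + 4 \cdot 0\right) + 5 C = \left(16 + 0\right) + 5 C = 16 + 5 C$)
$\sqrt{46787 + h{\left(-197,-210 \right)}} = \sqrt{46787 + \left(16 + 5 \left(-197\right)\right)} = \sqrt{46787 + \left(16 - 985\right)} = \sqrt{46787 - 969} = \sqrt{45818}$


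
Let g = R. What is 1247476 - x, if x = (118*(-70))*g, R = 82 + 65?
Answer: 2461696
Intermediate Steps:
R = 147
g = 147
x = -1214220 (x = (118*(-70))*147 = -8260*147 = -1214220)
1247476 - x = 1247476 - 1*(-1214220) = 1247476 + 1214220 = 2461696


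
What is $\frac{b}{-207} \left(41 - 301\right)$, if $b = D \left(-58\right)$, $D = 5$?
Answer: $- \frac{75400}{207} \approx -364.25$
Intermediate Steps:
$b = -290$ ($b = 5 \left(-58\right) = -290$)
$\frac{b}{-207} \left(41 - 301\right) = - \frac{290}{-207} \left(41 - 301\right) = \left(-290\right) \left(- \frac{1}{207}\right) \left(-260\right) = \frac{290}{207} \left(-260\right) = - \frac{75400}{207}$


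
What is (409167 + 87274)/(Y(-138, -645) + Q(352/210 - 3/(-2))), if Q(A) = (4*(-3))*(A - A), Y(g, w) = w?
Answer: -496441/645 ≈ -769.68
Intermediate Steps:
Q(A) = 0 (Q(A) = -12*0 = 0)
(409167 + 87274)/(Y(-138, -645) + Q(352/210 - 3/(-2))) = (409167 + 87274)/(-645 + 0) = 496441/(-645) = 496441*(-1/645) = -496441/645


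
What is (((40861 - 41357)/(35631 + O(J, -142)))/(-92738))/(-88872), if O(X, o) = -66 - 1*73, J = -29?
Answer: -31/18282398439732 ≈ -1.6956e-12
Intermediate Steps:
O(X, o) = -139 (O(X, o) = -66 - 73 = -139)
(((40861 - 41357)/(35631 + O(J, -142)))/(-92738))/(-88872) = (((40861 - 41357)/(35631 - 139))/(-92738))/(-88872) = (-496/35492*(-1/92738))*(-1/88872) = (-496*1/35492*(-1/92738))*(-1/88872) = -124/8873*(-1/92738)*(-1/88872) = (62/411432137)*(-1/88872) = -31/18282398439732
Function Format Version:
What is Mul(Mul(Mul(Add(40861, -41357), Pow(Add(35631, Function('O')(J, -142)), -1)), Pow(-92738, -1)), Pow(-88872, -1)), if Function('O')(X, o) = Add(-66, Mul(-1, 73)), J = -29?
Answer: Rational(-31, 18282398439732) ≈ -1.6956e-12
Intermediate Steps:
Function('O')(X, o) = -139 (Function('O')(X, o) = Add(-66, -73) = -139)
Mul(Mul(Mul(Add(40861, -41357), Pow(Add(35631, Function('O')(J, -142)), -1)), Pow(-92738, -1)), Pow(-88872, -1)) = Mul(Mul(Mul(Add(40861, -41357), Pow(Add(35631, -139), -1)), Pow(-92738, -1)), Pow(-88872, -1)) = Mul(Mul(Mul(-496, Pow(35492, -1)), Rational(-1, 92738)), Rational(-1, 88872)) = Mul(Mul(Mul(-496, Rational(1, 35492)), Rational(-1, 92738)), Rational(-1, 88872)) = Mul(Mul(Rational(-124, 8873), Rational(-1, 92738)), Rational(-1, 88872)) = Mul(Rational(62, 411432137), Rational(-1, 88872)) = Rational(-31, 18282398439732)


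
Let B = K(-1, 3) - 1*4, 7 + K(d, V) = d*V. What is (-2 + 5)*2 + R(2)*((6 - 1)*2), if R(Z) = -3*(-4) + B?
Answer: -14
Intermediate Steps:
K(d, V) = -7 + V*d (K(d, V) = -7 + d*V = -7 + V*d)
B = -14 (B = (-7 + 3*(-1)) - 1*4 = (-7 - 3) - 4 = -10 - 4 = -14)
R(Z) = -2 (R(Z) = -3*(-4) - 14 = 12 - 14 = -2)
(-2 + 5)*2 + R(2)*((6 - 1)*2) = (-2 + 5)*2 - 2*(6 - 1)*2 = 3*2 - 10*2 = 6 - 2*10 = 6 - 20 = -14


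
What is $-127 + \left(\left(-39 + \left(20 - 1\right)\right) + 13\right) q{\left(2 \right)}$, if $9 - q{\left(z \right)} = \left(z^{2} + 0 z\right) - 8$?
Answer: $-218$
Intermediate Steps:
$q{\left(z \right)} = 17 - z^{2}$ ($q{\left(z \right)} = 9 - \left(\left(z^{2} + 0 z\right) - 8\right) = 9 - \left(\left(z^{2} + 0\right) - 8\right) = 9 - \left(z^{2} - 8\right) = 9 - \left(-8 + z^{2}\right) = 17 - z^{2}$)
$-127 + \left(\left(-39 + \left(20 - 1\right)\right) + 13\right) q{\left(2 \right)} = -127 + \left(\left(-39 + \left(20 - 1\right)\right) + 13\right) \left(17 - 2^{2}\right) = -127 + \left(\left(-39 + \left(20 - 1\right)\right) + 13\right) \left(17 - 4\right) = -127 + \left(\left(-39 + 19\right) + 13\right) \left(17 - 4\right) = -127 + \left(-20 + 13\right) 13 = -127 - 91 = -218$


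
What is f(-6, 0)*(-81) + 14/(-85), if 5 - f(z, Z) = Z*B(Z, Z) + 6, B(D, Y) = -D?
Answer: 6871/85 ≈ 80.835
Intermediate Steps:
f(z, Z) = -1 + Z**2 (f(z, Z) = 5 - (Z*(-Z) + 6) = 5 - (-Z**2 + 6) = 5 - (6 - Z**2) = 5 + (-6 + Z**2) = -1 + Z**2)
f(-6, 0)*(-81) + 14/(-85) = (-1 + 0**2)*(-81) + 14/(-85) = (-1 + 0)*(-81) + 14*(-1/85) = -1*(-81) - 14/85 = 81 - 14/85 = 6871/85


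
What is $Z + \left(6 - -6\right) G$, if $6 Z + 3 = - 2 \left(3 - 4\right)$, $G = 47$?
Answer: $\frac{3383}{6} \approx 563.83$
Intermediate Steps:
$Z = - \frac{1}{6}$ ($Z = - \frac{1}{2} + \frac{\left(-2\right) \left(3 - 4\right)}{6} = - \frac{1}{2} + \frac{\left(-2\right) \left(-1\right)}{6} = - \frac{1}{2} + \frac{1}{6} \cdot 2 = - \frac{1}{2} + \frac{1}{3} = - \frac{1}{6} \approx -0.16667$)
$Z + \left(6 - -6\right) G = - \frac{1}{6} + \left(6 - -6\right) 47 = - \frac{1}{6} + \left(6 + 6\right) 47 = - \frac{1}{6} + 12 \cdot 47 = - \frac{1}{6} + 564 = \frac{3383}{6}$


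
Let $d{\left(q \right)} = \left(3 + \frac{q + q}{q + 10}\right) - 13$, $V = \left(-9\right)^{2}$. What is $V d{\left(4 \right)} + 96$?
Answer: $- \frac{4674}{7} \approx -667.71$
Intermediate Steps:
$V = 81$
$d{\left(q \right)} = -10 + \frac{2 q}{10 + q}$ ($d{\left(q \right)} = \left(3 + \frac{2 q}{10 + q}\right) - 13 = -10 + \frac{2 q}{10 + q}$)
$V d{\left(4 \right)} + 96 = 81 \frac{4 \left(-25 - 8\right)}{10 + 4} + 96 = 81 \frac{4 \left(-25 - 8\right)}{14} + 96 = 81 \cdot 4 \cdot \frac{1}{14} \left(-33\right) + 96 = 81 \left(- \frac{66}{7}\right) + 96 = - \frac{5346}{7} + 96 = - \frac{4674}{7}$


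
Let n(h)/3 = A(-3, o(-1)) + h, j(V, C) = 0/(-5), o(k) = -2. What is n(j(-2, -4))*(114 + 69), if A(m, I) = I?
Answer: -1098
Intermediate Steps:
j(V, C) = 0 (j(V, C) = 0*(-1/5) = 0)
n(h) = -6 + 3*h (n(h) = 3*(-2 + h) = -6 + 3*h)
n(j(-2, -4))*(114 + 69) = (-6 + 3*0)*(114 + 69) = (-6 + 0)*183 = -6*183 = -1098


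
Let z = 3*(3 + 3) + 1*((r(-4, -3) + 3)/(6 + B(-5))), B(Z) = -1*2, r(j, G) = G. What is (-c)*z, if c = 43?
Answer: -774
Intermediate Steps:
B(Z) = -2
z = 18 (z = 3*(3 + 3) + 1*((-3 + 3)/(6 - 2)) = 3*6 + 1*(0/4) = 18 + 1*(0*(1/4)) = 18 + 1*0 = 18 + 0 = 18)
(-c)*z = -1*43*18 = -43*18 = -774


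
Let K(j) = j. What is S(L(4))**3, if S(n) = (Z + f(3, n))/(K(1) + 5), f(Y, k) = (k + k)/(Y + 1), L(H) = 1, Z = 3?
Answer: 343/1728 ≈ 0.19850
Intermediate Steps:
f(Y, k) = 2*k/(1 + Y) (f(Y, k) = (2*k)/(1 + Y) = 2*k/(1 + Y))
S(n) = 1/2 + n/12 (S(n) = (3 + 2*n/(1 + 3))/(1 + 5) = (3 + 2*n/4)/6 = (3 + 2*n*(1/4))*(1/6) = (3 + n/2)*(1/6) = 1/2 + n/12)
S(L(4))**3 = (1/2 + (1/12)*1)**3 = (1/2 + 1/12)**3 = (7/12)**3 = 343/1728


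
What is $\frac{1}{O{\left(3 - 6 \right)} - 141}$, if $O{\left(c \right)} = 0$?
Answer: $- \frac{1}{141} \approx -0.0070922$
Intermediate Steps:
$\frac{1}{O{\left(3 - 6 \right)} - 141} = \frac{1}{0 - 141} = \frac{1}{-141} = - \frac{1}{141}$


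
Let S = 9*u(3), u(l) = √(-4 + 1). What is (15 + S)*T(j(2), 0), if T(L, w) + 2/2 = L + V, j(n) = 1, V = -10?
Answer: -150 - 90*I*√3 ≈ -150.0 - 155.88*I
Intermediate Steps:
u(l) = I*√3 (u(l) = √(-3) = I*√3)
T(L, w) = -11 + L (T(L, w) = -1 + (L - 10) = -1 + (-10 + L) = -11 + L)
S = 9*I*√3 (S = 9*(I*√3) = 9*I*√3 ≈ 15.588*I)
(15 + S)*T(j(2), 0) = (15 + 9*I*√3)*(-11 + 1) = (15 + 9*I*√3)*(-10) = -150 - 90*I*√3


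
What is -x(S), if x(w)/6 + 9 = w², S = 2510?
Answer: -37800546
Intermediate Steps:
x(w) = -54 + 6*w²
-x(S) = -(-54 + 6*2510²) = -(-54 + 6*6300100) = -(-54 + 37800600) = -1*37800546 = -37800546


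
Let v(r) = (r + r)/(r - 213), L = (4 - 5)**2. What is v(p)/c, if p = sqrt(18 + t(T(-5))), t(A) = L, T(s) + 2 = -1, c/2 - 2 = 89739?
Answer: -19/4069754350 - 213*sqrt(19)/4069754350 ≈ -2.3280e-7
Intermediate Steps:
c = 179482 (c = 4 + 2*89739 = 4 + 179478 = 179482)
T(s) = -3 (T(s) = -2 - 1 = -3)
L = 1 (L = (-1)**2 = 1)
t(A) = 1
p = sqrt(19) (p = sqrt(18 + 1) = sqrt(19) ≈ 4.3589)
v(r) = 2*r/(-213 + r) (v(r) = (2*r)/(-213 + r) = 2*r/(-213 + r))
v(p)/c = (2*sqrt(19)/(-213 + sqrt(19)))/179482 = (2*sqrt(19)/(-213 + sqrt(19)))*(1/179482) = sqrt(19)/(89741*(-213 + sqrt(19)))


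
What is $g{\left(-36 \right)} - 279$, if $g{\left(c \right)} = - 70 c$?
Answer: $2241$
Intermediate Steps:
$g{\left(-36 \right)} - 279 = \left(-70\right) \left(-36\right) - 279 = 2520 - 279 = 2241$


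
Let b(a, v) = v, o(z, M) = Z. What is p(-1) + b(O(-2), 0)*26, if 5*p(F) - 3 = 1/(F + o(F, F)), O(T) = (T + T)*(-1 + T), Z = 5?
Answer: 13/20 ≈ 0.65000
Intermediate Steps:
o(z, M) = 5
O(T) = 2*T*(-1 + T) (O(T) = (2*T)*(-1 + T) = 2*T*(-1 + T))
p(F) = ⅗ + 1/(5*(5 + F)) (p(F) = ⅗ + 1/(5*(F + 5)) = ⅗ + 1/(5*(5 + F)))
p(-1) + b(O(-2), 0)*26 = (16 + 3*(-1))/(5*(5 - 1)) + 0*26 = (⅕)*(16 - 3)/4 + 0 = (⅕)*(¼)*13 + 0 = 13/20 + 0 = 13/20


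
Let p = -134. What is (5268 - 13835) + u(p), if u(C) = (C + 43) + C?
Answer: -8792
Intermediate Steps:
u(C) = 43 + 2*C (u(C) = (43 + C) + C = 43 + 2*C)
(5268 - 13835) + u(p) = (5268 - 13835) + (43 + 2*(-134)) = -8567 + (43 - 268) = -8567 - 225 = -8792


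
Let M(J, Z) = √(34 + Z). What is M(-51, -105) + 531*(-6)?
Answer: -3186 + I*√71 ≈ -3186.0 + 8.4261*I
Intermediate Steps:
M(-51, -105) + 531*(-6) = √(34 - 105) + 531*(-6) = √(-71) - 3186 = I*√71 - 3186 = -3186 + I*√71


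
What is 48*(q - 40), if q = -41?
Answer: -3888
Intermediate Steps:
48*(q - 40) = 48*(-41 - 40) = 48*(-81) = -3888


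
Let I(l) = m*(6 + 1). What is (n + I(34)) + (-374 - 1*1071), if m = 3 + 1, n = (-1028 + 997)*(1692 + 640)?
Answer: -73709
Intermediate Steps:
n = -72292 (n = -31*2332 = -72292)
m = 4
I(l) = 28 (I(l) = 4*(6 + 1) = 4*7 = 28)
(n + I(34)) + (-374 - 1*1071) = (-72292 + 28) + (-374 - 1*1071) = -72264 + (-374 - 1071) = -72264 - 1445 = -73709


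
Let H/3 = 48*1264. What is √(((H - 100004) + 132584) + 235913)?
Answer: √450509 ≈ 671.20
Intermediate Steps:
H = 182016 (H = 3*(48*1264) = 3*60672 = 182016)
√(((H - 100004) + 132584) + 235913) = √(((182016 - 100004) + 132584) + 235913) = √((82012 + 132584) + 235913) = √(214596 + 235913) = √450509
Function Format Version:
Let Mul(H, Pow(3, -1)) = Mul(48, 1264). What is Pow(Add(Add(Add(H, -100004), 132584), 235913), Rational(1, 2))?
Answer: Pow(450509, Rational(1, 2)) ≈ 671.20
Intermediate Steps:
H = 182016 (H = Mul(3, Mul(48, 1264)) = Mul(3, 60672) = 182016)
Pow(Add(Add(Add(H, -100004), 132584), 235913), Rational(1, 2)) = Pow(Add(Add(Add(182016, -100004), 132584), 235913), Rational(1, 2)) = Pow(Add(Add(82012, 132584), 235913), Rational(1, 2)) = Pow(Add(214596, 235913), Rational(1, 2)) = Pow(450509, Rational(1, 2))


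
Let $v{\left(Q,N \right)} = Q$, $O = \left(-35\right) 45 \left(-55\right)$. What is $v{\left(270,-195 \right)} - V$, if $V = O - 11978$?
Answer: $-74377$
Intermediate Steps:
$O = 86625$ ($O = \left(-1575\right) \left(-55\right) = 86625$)
$V = 74647$ ($V = 86625 - 11978 = 74647$)
$v{\left(270,-195 \right)} - V = 270 - 74647 = -74377$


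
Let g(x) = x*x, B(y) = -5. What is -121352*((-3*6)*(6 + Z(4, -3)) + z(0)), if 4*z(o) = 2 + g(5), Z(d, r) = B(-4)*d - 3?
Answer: -37952838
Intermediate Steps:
g(x) = x²
Z(d, r) = -3 - 5*d (Z(d, r) = -5*d - 3 = -3 - 5*d)
z(o) = 27/4 (z(o) = (2 + 5²)/4 = (2 + 25)/4 = (¼)*27 = 27/4)
-121352*((-3*6)*(6 + Z(4, -3)) + z(0)) = -121352*((-3*6)*(6 + (-3 - 5*4)) + 27/4) = -121352*(-18*(6 + (-3 - 20)) + 27/4) = -121352*(-18*(6 - 23) + 27/4) = -121352*(-18*(-17) + 27/4) = -121352*(306 + 27/4) = -121352*1251/4 = -11032*13761/4 = -37952838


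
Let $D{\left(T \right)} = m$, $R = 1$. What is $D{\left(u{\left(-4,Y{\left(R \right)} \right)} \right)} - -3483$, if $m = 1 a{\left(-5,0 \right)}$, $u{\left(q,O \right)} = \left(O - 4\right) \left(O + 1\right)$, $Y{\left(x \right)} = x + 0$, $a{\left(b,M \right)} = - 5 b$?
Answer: $3508$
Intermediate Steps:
$Y{\left(x \right)} = x$
$u{\left(q,O \right)} = \left(1 + O\right) \left(-4 + O\right)$ ($u{\left(q,O \right)} = \left(-4 + O\right) \left(1 + O\right) = \left(1 + O\right) \left(-4 + O\right)$)
$m = 25$ ($m = 1 \left(\left(-5\right) \left(-5\right)\right) = 1 \cdot 25 = 25$)
$D{\left(T \right)} = 25$
$D{\left(u{\left(-4,Y{\left(R \right)} \right)} \right)} - -3483 = 25 - -3483 = 25 + 3483 = 3508$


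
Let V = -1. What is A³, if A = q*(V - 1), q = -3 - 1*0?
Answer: 216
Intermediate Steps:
q = -3 (q = -3 + 0 = -3)
A = 6 (A = -3*(-1 - 1) = -3*(-2) = 6)
A³ = 6³ = 216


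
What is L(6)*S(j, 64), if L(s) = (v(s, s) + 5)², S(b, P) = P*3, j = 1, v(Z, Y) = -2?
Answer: 1728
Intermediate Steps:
S(b, P) = 3*P
L(s) = 9 (L(s) = (-2 + 5)² = 3² = 9)
L(6)*S(j, 64) = 9*(3*64) = 9*192 = 1728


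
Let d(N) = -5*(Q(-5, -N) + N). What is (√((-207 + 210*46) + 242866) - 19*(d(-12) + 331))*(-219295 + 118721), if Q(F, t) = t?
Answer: 632509886 - 100574*√252319 ≈ 5.8199e+8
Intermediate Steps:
d(N) = 0 (d(N) = -5*(-N + N) = -5*0 = 0)
(√((-207 + 210*46) + 242866) - 19*(d(-12) + 331))*(-219295 + 118721) = (√((-207 + 210*46) + 242866) - 19*(0 + 331))*(-219295 + 118721) = (√((-207 + 9660) + 242866) - 19*331)*(-100574) = (√(9453 + 242866) - 6289)*(-100574) = (√252319 - 6289)*(-100574) = (-6289 + √252319)*(-100574) = 632509886 - 100574*√252319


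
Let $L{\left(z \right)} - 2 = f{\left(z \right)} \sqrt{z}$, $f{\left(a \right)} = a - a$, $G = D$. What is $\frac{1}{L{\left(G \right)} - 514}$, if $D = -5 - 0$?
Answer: $- \frac{1}{512} \approx -0.0019531$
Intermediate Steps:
$D = -5$ ($D = -5 + 0 = -5$)
$G = -5$
$f{\left(a \right)} = 0$
$L{\left(z \right)} = 2$ ($L{\left(z \right)} = 2 + 0 \sqrt{z} = 2 + 0 = 2$)
$\frac{1}{L{\left(G \right)} - 514} = \frac{1}{2 - 514} = \frac{1}{-512} = - \frac{1}{512}$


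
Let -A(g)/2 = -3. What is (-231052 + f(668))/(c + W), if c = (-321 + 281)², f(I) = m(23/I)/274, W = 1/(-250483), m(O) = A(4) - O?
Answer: -1513271777741851/10479178135224 ≈ -144.41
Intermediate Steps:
A(g) = 6 (A(g) = -2*(-3) = 6)
m(O) = 6 - O
W = -1/250483 ≈ -3.9923e-6
f(I) = 3/137 - 23/(274*I) (f(I) = (6 - 23/I)/274 = (6 - 23/I)*(1/274) = 3/137 - 23/(274*I))
c = 1600 (c = (-40)² = 1600)
(-231052 + f(668))/(c + W) = (-231052 + (1/274)*(-23 + 6*668)/668)/(1600 - 1/250483) = (-231052 + (1/274)*(1/668)*(-23 + 4008))/(400772799/250483) = (-231052 + (1/274)*(1/668)*3985)*(250483/400772799) = (-231052 + 3985/183032)*(250483/400772799) = -42289905679/183032*250483/400772799 = -1513271777741851/10479178135224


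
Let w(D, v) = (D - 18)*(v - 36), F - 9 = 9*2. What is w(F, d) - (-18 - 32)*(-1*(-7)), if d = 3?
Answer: 53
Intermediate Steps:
F = 27 (F = 9 + 9*2 = 9 + 18 = 27)
w(D, v) = (-36 + v)*(-18 + D) (w(D, v) = (-18 + D)*(-36 + v) = (-36 + v)*(-18 + D))
w(F, d) - (-18 - 32)*(-1*(-7)) = (648 - 36*27 - 18*3 + 27*3) - (-18 - 32)*(-1*(-7)) = (648 - 972 - 54 + 81) - (-50)*7 = -297 - 1*(-350) = -297 + 350 = 53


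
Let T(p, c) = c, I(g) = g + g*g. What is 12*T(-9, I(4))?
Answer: 240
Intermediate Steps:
I(g) = g + g²
12*T(-9, I(4)) = 12*(4*(1 + 4)) = 12*(4*5) = 12*20 = 240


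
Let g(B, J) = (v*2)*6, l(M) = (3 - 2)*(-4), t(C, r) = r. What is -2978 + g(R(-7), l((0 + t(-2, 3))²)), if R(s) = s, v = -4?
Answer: -3026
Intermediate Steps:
l(M) = -4 (l(M) = 1*(-4) = -4)
g(B, J) = -48 (g(B, J) = -4*2*6 = -8*6 = -48)
-2978 + g(R(-7), l((0 + t(-2, 3))²)) = -2978 - 48 = -3026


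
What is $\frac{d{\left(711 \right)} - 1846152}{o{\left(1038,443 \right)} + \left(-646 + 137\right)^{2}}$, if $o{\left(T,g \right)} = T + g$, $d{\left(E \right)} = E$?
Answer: $- \frac{615147}{86854} \approx -7.0825$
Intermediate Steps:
$\frac{d{\left(711 \right)} - 1846152}{o{\left(1038,443 \right)} + \left(-646 + 137\right)^{2}} = \frac{711 - 1846152}{\left(1038 + 443\right) + \left(-646 + 137\right)^{2}} = - \frac{1845441}{1481 + \left(-509\right)^{2}} = - \frac{1845441}{1481 + 259081} = - \frac{1845441}{260562} = \left(-1845441\right) \frac{1}{260562} = - \frac{615147}{86854}$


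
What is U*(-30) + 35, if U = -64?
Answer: 1955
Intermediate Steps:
U*(-30) + 35 = -64*(-30) + 35 = 1920 + 35 = 1955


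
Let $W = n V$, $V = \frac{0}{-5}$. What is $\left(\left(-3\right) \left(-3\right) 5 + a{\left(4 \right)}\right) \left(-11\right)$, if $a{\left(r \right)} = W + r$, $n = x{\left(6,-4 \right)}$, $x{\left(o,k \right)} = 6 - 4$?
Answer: $-539$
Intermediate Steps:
$x{\left(o,k \right)} = 2$ ($x{\left(o,k \right)} = 6 - 4 = 2$)
$V = 0$ ($V = 0 \left(- \frac{1}{5}\right) = 0$)
$n = 2$
$W = 0$ ($W = 2 \cdot 0 = 0$)
$a{\left(r \right)} = r$ ($a{\left(r \right)} = 0 + r = r$)
$\left(\left(-3\right) \left(-3\right) 5 + a{\left(4 \right)}\right) \left(-11\right) = \left(\left(-3\right) \left(-3\right) 5 + 4\right) \left(-11\right) = \left(9 \cdot 5 + 4\right) \left(-11\right) = \left(45 + 4\right) \left(-11\right) = 49 \left(-11\right) = -539$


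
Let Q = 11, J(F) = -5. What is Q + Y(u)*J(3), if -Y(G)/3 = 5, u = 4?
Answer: 86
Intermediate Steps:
Y(G) = -15 (Y(G) = -3*5 = -15)
Q + Y(u)*J(3) = 11 - 15*(-5) = 11 + 75 = 86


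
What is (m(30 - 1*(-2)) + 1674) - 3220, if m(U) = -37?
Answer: -1583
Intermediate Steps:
(m(30 - 1*(-2)) + 1674) - 3220 = (-37 + 1674) - 3220 = 1637 - 3220 = -1583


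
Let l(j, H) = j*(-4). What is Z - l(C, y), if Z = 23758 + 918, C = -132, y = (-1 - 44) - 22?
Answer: 24148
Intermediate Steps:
y = -67 (y = -45 - 22 = -67)
l(j, H) = -4*j
Z = 24676
Z - l(C, y) = 24676 - (-4)*(-132) = 24676 - 1*528 = 24676 - 528 = 24148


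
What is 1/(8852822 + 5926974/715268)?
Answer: 357634/3166073106635 ≈ 1.1296e-7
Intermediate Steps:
1/(8852822 + 5926974/715268) = 1/(8852822 + 5926974*(1/715268)) = 1/(8852822 + 2963487/357634) = 1/(3166073106635/357634) = 357634/3166073106635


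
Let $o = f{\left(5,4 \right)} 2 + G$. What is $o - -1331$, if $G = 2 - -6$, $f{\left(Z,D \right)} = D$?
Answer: $1347$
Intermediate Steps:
$G = 8$ ($G = 2 + 6 = 8$)
$o = 16$ ($o = 4 \cdot 2 + 8 = 8 + 8 = 16$)
$o - -1331 = 16 - -1331 = 16 + \left(-778 + 2109\right) = 16 + 1331 = 1347$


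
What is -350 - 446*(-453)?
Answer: 201688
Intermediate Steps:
-350 - 446*(-453) = -350 + 202038 = 201688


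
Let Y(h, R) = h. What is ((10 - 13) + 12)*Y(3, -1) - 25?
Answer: 2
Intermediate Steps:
((10 - 13) + 12)*Y(3, -1) - 25 = ((10 - 13) + 12)*3 - 25 = (-3 + 12)*3 - 25 = 9*3 - 25 = 27 - 25 = 2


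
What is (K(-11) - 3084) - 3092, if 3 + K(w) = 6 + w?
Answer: -6184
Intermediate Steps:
K(w) = 3 + w (K(w) = -3 + (6 + w) = 3 + w)
(K(-11) - 3084) - 3092 = ((3 - 11) - 3084) - 3092 = (-8 - 3084) - 3092 = -3092 - 3092 = -6184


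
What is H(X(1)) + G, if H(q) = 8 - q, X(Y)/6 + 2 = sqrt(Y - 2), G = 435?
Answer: 455 - 6*I ≈ 455.0 - 6.0*I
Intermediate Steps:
X(Y) = -12 + 6*sqrt(-2 + Y) (X(Y) = -12 + 6*sqrt(Y - 2) = -12 + 6*sqrt(-2 + Y))
H(X(1)) + G = (8 - (-12 + 6*sqrt(-2 + 1))) + 435 = (8 - (-12 + 6*sqrt(-1))) + 435 = (8 - (-12 + 6*I)) + 435 = (8 + (12 - 6*I)) + 435 = (20 - 6*I) + 435 = 455 - 6*I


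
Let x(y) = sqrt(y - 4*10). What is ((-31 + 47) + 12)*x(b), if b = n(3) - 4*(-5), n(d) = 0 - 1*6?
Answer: 28*I*sqrt(26) ≈ 142.77*I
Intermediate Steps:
n(d) = -6 (n(d) = 0 - 6 = -6)
b = 14 (b = -6 - 4*(-5) = -6 + 20 = 14)
x(y) = sqrt(-40 + y) (x(y) = sqrt(y - 40) = sqrt(-40 + y))
((-31 + 47) + 12)*x(b) = ((-31 + 47) + 12)*sqrt(-40 + 14) = (16 + 12)*sqrt(-26) = 28*(I*sqrt(26)) = 28*I*sqrt(26)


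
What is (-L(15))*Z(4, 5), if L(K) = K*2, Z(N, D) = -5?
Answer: 150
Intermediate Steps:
L(K) = 2*K
(-L(15))*Z(4, 5) = -2*15*(-5) = -1*30*(-5) = -30*(-5) = 150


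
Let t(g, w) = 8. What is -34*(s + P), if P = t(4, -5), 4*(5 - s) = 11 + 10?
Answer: -527/2 ≈ -263.50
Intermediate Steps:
s = -¼ (s = 5 - (11 + 10)/4 = 5 - ¼*21 = 5 - 21/4 = -¼ ≈ -0.25000)
P = 8
-34*(s + P) = -34*(-¼ + 8) = -34*31/4 = -527/2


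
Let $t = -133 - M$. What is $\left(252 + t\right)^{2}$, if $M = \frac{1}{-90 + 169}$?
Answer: $\frac{88360000}{6241} \approx 14158.0$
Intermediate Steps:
$M = \frac{1}{79} \approx 0.012658$
$t = - \frac{10508}{79}$ ($t = -133 - \frac{1}{79} = - \frac{10508}{79} \approx -133.01$)
$\left(252 + t\right)^{2} = \left(252 - \frac{10508}{79}\right)^{2} = \left(\frac{9400}{79}\right)^{2} = \frac{88360000}{6241}$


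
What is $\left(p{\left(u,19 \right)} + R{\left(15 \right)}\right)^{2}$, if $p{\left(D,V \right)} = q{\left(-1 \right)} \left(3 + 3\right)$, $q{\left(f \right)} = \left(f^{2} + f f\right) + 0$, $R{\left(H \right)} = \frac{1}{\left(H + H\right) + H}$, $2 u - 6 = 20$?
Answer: $\frac{292681}{2025} \approx 144.53$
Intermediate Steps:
$u = 13$ ($u = 3 + \frac{1}{2} \cdot 20 = 3 + 10 = 13$)
$R{\left(H \right)} = \frac{1}{3 H}$ ($R{\left(H \right)} = \frac{1}{2 H + H} = \frac{1}{3 H}$)
$q{\left(f \right)} = 2 f^{2}$ ($q{\left(f \right)} = \left(f^{2} + f^{2}\right) + 0 = 2 f^{2} + 0 = 2 f^{2}$)
$p{\left(D,V \right)} = 12$ ($p{\left(D,V \right)} = 2 \left(-1\right)^{2} \left(3 + 3\right) = 2 \cdot 1 \cdot 6 = 2 \cdot 6 = 12$)
$\left(p{\left(u,19 \right)} + R{\left(15 \right)}\right)^{2} = \left(12 + \frac{1}{3 \cdot 15}\right)^{2} = \left(12 + \frac{1}{3} \cdot \frac{1}{15}\right)^{2} = \left(12 + \frac{1}{45}\right)^{2} = \left(\frac{541}{45}\right)^{2} = \frac{292681}{2025}$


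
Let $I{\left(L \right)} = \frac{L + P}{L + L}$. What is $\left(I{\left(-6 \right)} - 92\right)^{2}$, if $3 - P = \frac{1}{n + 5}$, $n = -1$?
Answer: $\frac{19386409}{2304} \approx 8414.2$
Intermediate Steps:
$P = \frac{11}{4}$ ($P = 3 - \frac{1}{-1 + 5} = 3 - \frac{1}{4} = \frac{11}{4} \approx 2.75$)
$I{\left(L \right)} = \frac{\frac{11}{4} + L}{2 L}$ ($I{\left(L \right)} = \frac{L + \frac{11}{4}}{L + L} = \frac{\frac{11}{4} + L}{2 L}$)
$\left(I{\left(-6 \right)} - 92\right)^{2} = \left(\frac{11 + 4 \left(-6\right)}{8 \left(-6\right)} - 92\right)^{2} = \left(\frac{1}{8} \left(- \frac{1}{6}\right) \left(11 - 24\right) - 92\right)^{2} = \left(\frac{1}{8} \left(- \frac{1}{6}\right) \left(-13\right) - 92\right)^{2} = \left(\frac{13}{48} - 92\right)^{2} = \left(- \frac{4403}{48}\right)^{2} = \frac{19386409}{2304}$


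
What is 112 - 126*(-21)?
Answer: 2758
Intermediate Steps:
112 - 126*(-21) = 112 + 2646 = 2758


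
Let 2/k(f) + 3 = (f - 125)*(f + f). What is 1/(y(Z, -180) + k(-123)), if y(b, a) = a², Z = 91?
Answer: 61005/1976562002 ≈ 3.0864e-5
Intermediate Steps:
k(f) = 2/(-3 + 2*f*(-125 + f)) (k(f) = 2/(-3 + (f - 125)*(f + f)) = 2/(-3 + (-125 + f)*(2*f)) = 2/(-3 + 2*f*(-125 + f)))
1/(y(Z, -180) + k(-123)) = 1/((-180)² + 2/(-3 - 250*(-123) + 2*(-123)²)) = 1/(32400 + 2/(-3 + 30750 + 2*15129)) = 1/(32400 + 2/(-3 + 30750 + 30258)) = 1/(32400 + 2/61005) = 1/(1976562002/61005) = 61005/1976562002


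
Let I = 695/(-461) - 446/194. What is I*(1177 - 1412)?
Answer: 40001230/44717 ≈ 894.54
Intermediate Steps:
I = -170218/44717 (I = 695*(-1/461) - 446*1/194 = -695/461 - 223/97 = -170218/44717 ≈ -3.8066)
I*(1177 - 1412) = -170218*(1177 - 1412)/44717 = -170218/44717*(-235) = 40001230/44717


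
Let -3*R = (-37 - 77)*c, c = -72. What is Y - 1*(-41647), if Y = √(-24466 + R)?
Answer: 41647 + I*√27202 ≈ 41647.0 + 164.93*I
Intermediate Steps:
R = -2736 (R = -(-37 - 77)*(-72)/3 = -(-38)*(-72) = -⅓*8208 = -2736)
Y = I*√27202 (Y = √(-24466 - 2736) = √(-27202) = I*√27202 ≈ 164.93*I)
Y - 1*(-41647) = I*√27202 - 1*(-41647) = I*√27202 + 41647 = 41647 + I*√27202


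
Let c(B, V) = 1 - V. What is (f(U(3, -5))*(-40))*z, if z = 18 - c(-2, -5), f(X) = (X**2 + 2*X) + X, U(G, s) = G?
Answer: -8640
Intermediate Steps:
f(X) = X**2 + 3*X
z = 12 (z = 18 - (1 - 1*(-5)) = 18 - (1 + 5) = 18 - 1*6 = 18 - 6 = 12)
(f(U(3, -5))*(-40))*z = ((3*(3 + 3))*(-40))*12 = ((3*6)*(-40))*12 = (18*(-40))*12 = -720*12 = -8640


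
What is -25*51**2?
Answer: -65025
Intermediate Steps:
-25*51**2 = -25*2601 = -65025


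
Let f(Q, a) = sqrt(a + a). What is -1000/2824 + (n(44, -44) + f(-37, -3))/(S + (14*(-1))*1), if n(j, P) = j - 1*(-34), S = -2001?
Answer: -21493/54715 - I*sqrt(6)/2015 ≈ -0.39282 - 0.0012156*I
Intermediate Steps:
f(Q, a) = sqrt(2)*sqrt(a) (f(Q, a) = sqrt(2*a) = sqrt(2)*sqrt(a))
n(j, P) = 34 + j (n(j, P) = j + 34 = 34 + j)
-1000/2824 + (n(44, -44) + f(-37, -3))/(S + (14*(-1))*1) = -1000/2824 + ((34 + 44) + sqrt(2)*sqrt(-3))/(-2001 + (14*(-1))*1) = -1000*1/2824 + (78 + sqrt(2)*(I*sqrt(3)))/(-2001 - 14*1) = -125/353 + (78 + I*sqrt(6))/(-2001 - 14) = -125/353 + (78 + I*sqrt(6))/(-2015) = -125/353 + (78 + I*sqrt(6))*(-1/2015) = -125/353 + (-6/155 - I*sqrt(6)/2015) = -21493/54715 - I*sqrt(6)/2015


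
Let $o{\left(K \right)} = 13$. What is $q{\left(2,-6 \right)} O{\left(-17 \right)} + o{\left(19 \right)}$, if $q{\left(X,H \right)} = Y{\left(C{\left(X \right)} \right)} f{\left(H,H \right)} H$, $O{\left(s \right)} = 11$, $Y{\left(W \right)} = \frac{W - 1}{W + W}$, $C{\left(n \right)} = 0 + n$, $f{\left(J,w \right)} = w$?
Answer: $112$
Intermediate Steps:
$C{\left(n \right)} = n$
$Y{\left(W \right)} = \frac{-1 + W}{2 W}$
$q{\left(X,H \right)} = \frac{H^{2} \left(-1 + X\right)}{2 X}$ ($q{\left(X,H \right)} = \frac{-1 + X}{2 X} H H = \frac{H \left(-1 + X\right)}{2 X} H = \frac{H^{2} \left(-1 + X\right)}{2 X}$)
$q{\left(2,-6 \right)} O{\left(-17 \right)} + o{\left(19 \right)} = \frac{\left(-6\right)^{2} \left(-1 + 2\right)}{2 \cdot 2} \cdot 11 + 13 = \frac{1}{2} \cdot 36 \cdot \frac{1}{2} \cdot 1 \cdot 11 + 13 = 9 \cdot 11 + 13 = 99 + 13 = 112$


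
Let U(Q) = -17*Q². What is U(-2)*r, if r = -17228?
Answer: 1171504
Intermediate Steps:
U(-2)*r = -17*(-2)²*(-17228) = -17*4*(-17228) = -68*(-17228) = 1171504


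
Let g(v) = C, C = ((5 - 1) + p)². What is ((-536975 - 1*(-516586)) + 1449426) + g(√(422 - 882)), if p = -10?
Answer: 1429073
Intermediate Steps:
C = 36 (C = ((5 - 1) - 10)² = (4 - 10)² = (-6)² = 36)
g(v) = 36
((-536975 - 1*(-516586)) + 1449426) + g(√(422 - 882)) = ((-536975 - 1*(-516586)) + 1449426) + 36 = ((-536975 + 516586) + 1449426) + 36 = (-20389 + 1449426) + 36 = 1429037 + 36 = 1429073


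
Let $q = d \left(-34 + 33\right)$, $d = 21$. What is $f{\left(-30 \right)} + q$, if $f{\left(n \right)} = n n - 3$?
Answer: $876$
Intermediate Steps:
$f{\left(n \right)} = -3 + n^{2}$ ($f{\left(n \right)} = n^{2} - 3 = -3 + n^{2}$)
$q = -21$ ($q = 21 \left(-34 + 33\right) = 21 \left(-1\right) = -21$)
$f{\left(-30 \right)} + q = \left(-3 + \left(-30\right)^{2}\right) - 21 = \left(-3 + 900\right) - 21 = 897 - 21 = 876$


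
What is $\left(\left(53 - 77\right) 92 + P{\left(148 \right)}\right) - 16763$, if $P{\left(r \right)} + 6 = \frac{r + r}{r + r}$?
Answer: $-18976$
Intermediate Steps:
$P{\left(r \right)} = -5$ ($P{\left(r \right)} = -6 + \frac{r + r}{r + r} = -6 + \frac{2 r}{2 r} = -6 + 2 r \frac{1}{2 r} = -6 + 1 = -5$)
$\left(\left(53 - 77\right) 92 + P{\left(148 \right)}\right) - 16763 = \left(\left(53 - 77\right) 92 - 5\right) - 16763 = \left(\left(-24\right) 92 - 5\right) - 16763 = \left(-2208 - 5\right) - 16763 = -2213 - 16763 = -18976$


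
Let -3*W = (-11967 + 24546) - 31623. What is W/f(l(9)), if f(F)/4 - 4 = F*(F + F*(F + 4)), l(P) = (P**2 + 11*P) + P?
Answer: 1587/6929878 ≈ 0.00022901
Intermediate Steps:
l(P) = P**2 + 12*P
f(F) = 16 + 4*F*(F + F*(4 + F)) (f(F) = 16 + 4*(F*(F + F*(F + 4))) = 16 + 4*(F*(F + F*(4 + F))) = 16 + 4*F*(F + F*(4 + F)))
W = 6348 (W = -((-11967 + 24546) - 31623)/3 = -(12579 - 31623)/3 = -1/3*(-19044) = 6348)
W/f(l(9)) = 6348/(16 + 4*(9*(12 + 9))**3 + 20*(9*(12 + 9))**2) = 6348/(16 + 4*(9*21)**3 + 20*(9*21)**2) = 6348/(16 + 4*189**3 + 20*189**2) = 6348/(16 + 4*6751269 + 20*35721) = 6348/(16 + 27005076 + 714420) = 6348/27719512 = 6348*(1/27719512) = 1587/6929878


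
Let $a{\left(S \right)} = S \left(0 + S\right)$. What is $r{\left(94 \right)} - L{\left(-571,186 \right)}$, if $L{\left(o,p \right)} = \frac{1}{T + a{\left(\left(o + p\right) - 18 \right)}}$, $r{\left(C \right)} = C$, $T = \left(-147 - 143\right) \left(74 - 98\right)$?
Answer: $\frac{15920685}{169369} \approx 94.0$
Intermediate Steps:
$T = 6960$ ($T = \left(-290\right) \left(-24\right) = 6960$)
$a{\left(S \right)} = S^{2}$ ($a{\left(S \right)} = S S = S^{2}$)
$L{\left(o,p \right)} = \frac{1}{6960 + \left(-18 + o + p\right)^{2}}$ ($L{\left(o,p \right)} = \frac{1}{6960 + \left(\left(o + p\right) - 18\right)^{2}} = \frac{1}{6960 + \left(-18 + o + p\right)^{2}}$)
$r{\left(94 \right)} - L{\left(-571,186 \right)} = 94 - \frac{1}{6960 + \left(-18 - 571 + 186\right)^{2}} = 94 - \frac{1}{6960 + \left(-403\right)^{2}} = 94 - \frac{1}{6960 + 162409} = 94 - \frac{1}{169369} = \frac{15920685}{169369}$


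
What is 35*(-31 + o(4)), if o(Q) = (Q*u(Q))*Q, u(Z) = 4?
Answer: 1155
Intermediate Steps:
o(Q) = 4*Q² (o(Q) = (Q*4)*Q = (4*Q)*Q = 4*Q²)
35*(-31 + o(4)) = 35*(-31 + 4*4²) = 35*(-31 + 4*16) = 35*(-31 + 64) = 35*33 = 1155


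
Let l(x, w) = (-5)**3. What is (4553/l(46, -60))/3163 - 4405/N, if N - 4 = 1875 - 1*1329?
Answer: -69765241/8698250 ≈ -8.0206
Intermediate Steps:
N = 550 (N = 4 + (1875 - 1*1329) = 4 + (1875 - 1329) = 4 + 546 = 550)
l(x, w) = -125
(4553/l(46, -60))/3163 - 4405/N = (4553/(-125))/3163 - 4405/550 = (4553*(-1/125))*(1/3163) - 4405*1/550 = -4553/125*1/3163 - 881/110 = -4553/395375 - 881/110 = -69765241/8698250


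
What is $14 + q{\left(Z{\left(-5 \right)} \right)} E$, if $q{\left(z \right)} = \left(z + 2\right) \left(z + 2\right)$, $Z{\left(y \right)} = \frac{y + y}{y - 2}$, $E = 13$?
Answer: $\frac{8174}{49} \approx 166.82$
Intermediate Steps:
$Z{\left(y \right)} = \frac{2 y}{-2 + y}$
$q{\left(z \right)} = \left(2 + z\right)^{2}$ ($q{\left(z \right)} = \left(2 + z\right) \left(2 + z\right) = \left(2 + z\right)^{2}$)
$14 + q{\left(Z{\left(-5 \right)} \right)} E = 14 + \left(2 + 2 \left(-5\right) \frac{1}{-2 - 5}\right)^{2} \cdot 13 = 14 + \left(2 + 2 \left(-5\right) \frac{1}{-7}\right)^{2} \cdot 13 = 14 + \left(2 + 2 \left(-5\right) \left(- \frac{1}{7}\right)\right)^{2} \cdot 13 = 14 + \left(2 + \frac{10}{7}\right)^{2} \cdot 13 = 14 + \left(\frac{24}{7}\right)^{2} \cdot 13 = 14 + \frac{576}{49} \cdot 13 = 14 + \frac{7488}{49} = \frac{8174}{49}$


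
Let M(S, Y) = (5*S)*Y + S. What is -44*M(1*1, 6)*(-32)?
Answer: 43648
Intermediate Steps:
M(S, Y) = S + 5*S*Y (M(S, Y) = 5*S*Y + S = S + 5*S*Y)
-44*M(1*1, 6)*(-32) = -44*1*1*(1 + 5*6)*(-32) = -44*(1 + 30)*(-32) = -44*31*(-32) = -1364*(-32) = 43648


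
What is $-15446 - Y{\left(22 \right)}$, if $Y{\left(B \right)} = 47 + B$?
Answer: $-15515$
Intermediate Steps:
$-15446 - Y{\left(22 \right)} = -15446 - \left(47 + 22\right) = -15446 - 69 = -15515$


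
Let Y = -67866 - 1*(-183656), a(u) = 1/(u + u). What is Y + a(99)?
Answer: 22926421/198 ≈ 1.1579e+5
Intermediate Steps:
a(u) = 1/(2*u)
Y = 115790 (Y = -67866 + 183656 = 115790)
Y + a(99) = 115790 + (1/2)/99 = 115790 + (1/2)*(1/99) = 115790 + 1/198 = 22926421/198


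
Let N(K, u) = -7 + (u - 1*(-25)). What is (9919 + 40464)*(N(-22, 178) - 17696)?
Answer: -881702500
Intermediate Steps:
N(K, u) = 18 + u (N(K, u) = -7 + (u + 25) = -7 + (25 + u) = 18 + u)
(9919 + 40464)*(N(-22, 178) - 17696) = (9919 + 40464)*((18 + 178) - 17696) = 50383*(196 - 17696) = 50383*(-17500) = -881702500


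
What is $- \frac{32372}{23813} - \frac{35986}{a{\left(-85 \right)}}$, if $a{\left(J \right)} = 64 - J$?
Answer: $- \frac{861758046}{3548137} \approx -242.88$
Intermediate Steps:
$- \frac{32372}{23813} - \frac{35986}{a{\left(-85 \right)}} = - \frac{32372}{23813} - \frac{35986}{64 - -85} = \left(-32372\right) \frac{1}{23813} - \frac{35986}{64 + 85} = - \frac{32372}{23813} - \frac{35986}{149} = - \frac{861758046}{3548137}$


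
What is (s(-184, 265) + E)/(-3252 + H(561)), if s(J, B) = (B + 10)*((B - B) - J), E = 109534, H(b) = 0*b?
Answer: -26689/542 ≈ -49.242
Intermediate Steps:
H(b) = 0
s(J, B) = -J*(10 + B) (s(J, B) = (10 + B)*(0 - J) = (10 + B)*(-J) = -J*(10 + B))
(s(-184, 265) + E)/(-3252 + H(561)) = (-1*(-184)*(10 + 265) + 109534)/(-3252 + 0) = (-1*(-184)*275 + 109534)/(-3252) = (50600 + 109534)*(-1/3252) = 160134*(-1/3252) = -26689/542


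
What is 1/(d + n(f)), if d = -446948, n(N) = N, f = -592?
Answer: -1/447540 ≈ -2.2344e-6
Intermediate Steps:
1/(d + n(f)) = 1/(-446948 - 592) = 1/(-447540) = -1/447540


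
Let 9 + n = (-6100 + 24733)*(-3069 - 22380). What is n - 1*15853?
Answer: -474207079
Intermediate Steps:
n = -474191226 (n = -9 + (-6100 + 24733)*(-3069 - 22380) = -9 + 18633*(-25449) = -9 - 474191217 = -474191226)
n - 1*15853 = -474191226 - 1*15853 = -474191226 - 15853 = -474207079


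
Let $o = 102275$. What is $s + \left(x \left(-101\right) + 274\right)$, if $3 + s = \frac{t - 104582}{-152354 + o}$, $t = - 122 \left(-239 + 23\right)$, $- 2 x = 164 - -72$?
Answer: $\frac{610491161}{50079} \approx 12191.0$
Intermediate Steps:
$x = -118$ ($x = - \frac{164 - -72}{2} = - \frac{164 + 72}{2} = \left(- \frac{1}{2}\right) 236 = -118$)
$t = 26352$ ($t = \left(-122\right) \left(-216\right) = 26352$)
$s = - \frac{72007}{50079}$ ($s = -3 + \frac{26352 - 104582}{-152354 + 102275} = -3 - \frac{78230}{-50079} = -3 - - \frac{78230}{50079} = -3 + \frac{78230}{50079} = - \frac{72007}{50079} \approx -1.4379$)
$s + \left(x \left(-101\right) + 274\right) = - \frac{72007}{50079} + \left(\left(-118\right) \left(-101\right) + 274\right) = - \frac{72007}{50079} + \left(11918 + 274\right) = - \frac{72007}{50079} + 12192 = \frac{610491161}{50079}$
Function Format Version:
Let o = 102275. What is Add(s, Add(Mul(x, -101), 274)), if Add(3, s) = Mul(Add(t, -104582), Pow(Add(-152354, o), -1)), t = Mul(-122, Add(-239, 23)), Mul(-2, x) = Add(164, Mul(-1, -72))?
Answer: Rational(610491161, 50079) ≈ 12191.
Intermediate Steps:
x = -118 (x = Mul(Rational(-1, 2), Add(164, Mul(-1, -72))) = Mul(Rational(-1, 2), Add(164, 72)) = Mul(Rational(-1, 2), 236) = -118)
t = 26352 (t = Mul(-122, -216) = 26352)
s = Rational(-72007, 50079) (s = Add(-3, Mul(Add(26352, -104582), Pow(Add(-152354, 102275), -1))) = Add(-3, Mul(-78230, Pow(-50079, -1))) = Add(-3, Mul(-78230, Rational(-1, 50079))) = Add(-3, Rational(78230, 50079)) = Rational(-72007, 50079) ≈ -1.4379)
Add(s, Add(Mul(x, -101), 274)) = Add(Rational(-72007, 50079), Add(Mul(-118, -101), 274)) = Add(Rational(-72007, 50079), Add(11918, 274)) = Add(Rational(-72007, 50079), 12192) = Rational(610491161, 50079)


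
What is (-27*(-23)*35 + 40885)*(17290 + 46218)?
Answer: 3976870960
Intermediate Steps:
(-27*(-23)*35 + 40885)*(17290 + 46218) = (621*35 + 40885)*63508 = (21735 + 40885)*63508 = 62620*63508 = 3976870960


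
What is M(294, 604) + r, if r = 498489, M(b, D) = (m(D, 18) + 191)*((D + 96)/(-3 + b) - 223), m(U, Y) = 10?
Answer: 44052502/97 ≈ 4.5415e+5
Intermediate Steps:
M(b, D) = -44823 + 201*(96 + D)/(-3 + b) (M(b, D) = (10 + 191)*((D + 96)/(-3 + b) - 223) = 201*((96 + D)/(-3 + b) - 223) = 201*(-223 + (96 + D)/(-3 + b)) = -44823 + 201*(96 + D)/(-3 + b))
M(294, 604) + r = 201*(765 + 604 - 223*294)/(-3 + 294) + 498489 = 201*(765 + 604 - 65562)/291 + 498489 = 201*(1/291)*(-64193) + 498489 = -4300931/97 + 498489 = 44052502/97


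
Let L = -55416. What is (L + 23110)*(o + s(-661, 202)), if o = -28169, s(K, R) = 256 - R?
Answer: 908283190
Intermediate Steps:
(L + 23110)*(o + s(-661, 202)) = (-55416 + 23110)*(-28169 + (256 - 1*202)) = -32306*(-28169 + (256 - 202)) = -32306*(-28169 + 54) = -32306*(-28115) = 908283190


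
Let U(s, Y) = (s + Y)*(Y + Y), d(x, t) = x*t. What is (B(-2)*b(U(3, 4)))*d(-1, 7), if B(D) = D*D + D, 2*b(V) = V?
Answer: -392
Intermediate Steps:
d(x, t) = t*x
U(s, Y) = 2*Y*(Y + s) (U(s, Y) = (Y + s)*(2*Y) = 2*Y*(Y + s))
b(V) = V/2
B(D) = D + D² (B(D) = D² + D = D + D²)
(B(-2)*b(U(3, 4)))*d(-1, 7) = ((-2*(1 - 2))*((2*4*(4 + 3))/2))*(7*(-1)) = ((-2*(-1))*((2*4*7)/2))*(-7) = (2*((½)*56))*(-7) = (2*28)*(-7) = 56*(-7) = -392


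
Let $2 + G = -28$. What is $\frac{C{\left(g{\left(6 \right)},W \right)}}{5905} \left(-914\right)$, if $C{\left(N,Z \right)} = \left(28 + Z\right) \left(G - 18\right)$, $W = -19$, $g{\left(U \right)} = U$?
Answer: $\frac{394848}{5905} \approx 66.867$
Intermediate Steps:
$G = -30$ ($G = -2 - 28 = -30$)
$C{\left(N,Z \right)} = -1344 - 48 Z$ ($C{\left(N,Z \right)} = \left(28 + Z\right) \left(-30 - 18\right) = \left(28 + Z\right) \left(-48\right) = -1344 - 48 Z$)
$\frac{C{\left(g{\left(6 \right)},W \right)}}{5905} \left(-914\right) = \frac{-1344 - -912}{5905} \left(-914\right) = \left(-1344 + 912\right) \frac{1}{5905} \left(-914\right) = \left(-432\right) \frac{1}{5905} \left(-914\right) = \left(- \frac{432}{5905}\right) \left(-914\right) = \frac{394848}{5905}$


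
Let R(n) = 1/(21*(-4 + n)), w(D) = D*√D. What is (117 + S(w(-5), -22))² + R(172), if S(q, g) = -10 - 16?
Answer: 29215369/3528 ≈ 8281.0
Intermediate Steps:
w(D) = D^(3/2)
S(q, g) = -26
R(n) = 1/(-84 + 21*n)
(117 + S(w(-5), -22))² + R(172) = (117 - 26)² + 1/(21*(-4 + 172)) = 91² + (1/21)/168 = 8281 + (1/21)*(1/168) = 8281 + 1/3528 = 29215369/3528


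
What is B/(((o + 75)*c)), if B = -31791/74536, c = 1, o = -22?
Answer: -31791/3950408 ≈ -0.0080475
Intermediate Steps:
B = -31791/74536 (B = -31791*1/74536 = -31791/74536 ≈ -0.42652)
B/(((o + 75)*c)) = -31791/(74536*(-22 + 75)) = -31791/(74536*(53*1)) = -31791/74536/53 = -31791/74536*1/53 = -31791/3950408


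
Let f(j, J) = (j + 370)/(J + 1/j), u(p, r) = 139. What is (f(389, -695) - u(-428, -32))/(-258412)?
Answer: 12624819/23287572616 ≈ 0.00054213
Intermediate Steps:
f(j, J) = (370 + j)/(J + 1/j)
(f(389, -695) - u(-428, -32))/(-258412) = (389*(370 + 389)/(1 - 695*389) - 1*139)/(-258412) = (389*759/(1 - 270355) - 139)*(-1/258412) = (389*759/(-270354) - 139)*(-1/258412) = (389*(-1/270354)*759 - 139)*(-1/258412) = (-98417/90118 - 139)*(-1/258412) = -12624819/90118*(-1/258412) = 12624819/23287572616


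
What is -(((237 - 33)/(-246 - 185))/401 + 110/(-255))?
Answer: 3812686/8814381 ≈ 0.43255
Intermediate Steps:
-(((237 - 33)/(-246 - 185))/401 + 110/(-255)) = -((204/(-431))*(1/401) + 110*(-1/255)) = -((204*(-1/431))*(1/401) - 22/51) = -(-204/431*1/401 - 22/51) = -(-204/172831 - 22/51) = -1*(-3812686/8814381) = 3812686/8814381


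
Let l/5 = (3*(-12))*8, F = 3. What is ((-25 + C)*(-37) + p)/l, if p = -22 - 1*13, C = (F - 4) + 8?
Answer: -631/1440 ≈ -0.43819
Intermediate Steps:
C = 7 (C = (3 - 4) + 8 = -1 + 8 = 7)
p = -35 (p = -22 - 13 = -35)
l = -1440 (l = 5*((3*(-12))*8) = 5*(-36*8) = 5*(-288) = -1440)
((-25 + C)*(-37) + p)/l = ((-25 + 7)*(-37) - 35)/(-1440) = (-18*(-37) - 35)*(-1/1440) = (666 - 35)*(-1/1440) = 631*(-1/1440) = -631/1440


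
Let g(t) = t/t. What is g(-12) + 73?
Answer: 74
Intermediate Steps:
g(t) = 1
g(-12) + 73 = 1 + 73 = 74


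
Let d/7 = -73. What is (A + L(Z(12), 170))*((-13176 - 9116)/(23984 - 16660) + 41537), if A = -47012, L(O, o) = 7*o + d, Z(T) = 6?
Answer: -3523563212442/1831 ≈ -1.9244e+9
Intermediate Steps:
d = -511 (d = 7*(-73) = -511)
L(O, o) = -511 + 7*o (L(O, o) = 7*o - 511 = -511 + 7*o)
(A + L(Z(12), 170))*((-13176 - 9116)/(23984 - 16660) + 41537) = (-47012 + (-511 + 7*170))*((-13176 - 9116)/(23984 - 16660) + 41537) = (-47012 + (-511 + 1190))*(-22292/7324 + 41537) = (-47012 + 679)*(-22292*1/7324 + 41537) = -46333*(-5573/1831 + 41537) = -46333*76048674/1831 = -3523563212442/1831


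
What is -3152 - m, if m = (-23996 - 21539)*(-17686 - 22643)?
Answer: -1836384167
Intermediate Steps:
m = 1836381015 (m = -45535*(-40329) = 1836381015)
-3152 - m = -3152 - 1*1836381015 = -3152 - 1836381015 = -1836384167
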